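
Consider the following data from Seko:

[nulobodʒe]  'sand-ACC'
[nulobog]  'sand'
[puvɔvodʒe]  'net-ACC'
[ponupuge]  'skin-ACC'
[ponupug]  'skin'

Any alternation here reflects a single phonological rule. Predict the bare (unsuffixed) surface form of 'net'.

[puvɔvog]

In [nulobodʒe] and [nulobog] the final segment of 'sand' alternates: [dʒ] ~ [g].
The stem 'skin' ([ponupuge], [ponupug]) shows [g] unchanged in both environments, so [g] cannot be basic with [dʒ] derived before the ACC suffix.
The alternation reflects depalatalization: palato-alveolar /dʒ/ becomes [g] when no front vowel follows. /dʒ/ is underlying.
The one attested form of 'net', [puvɔvodʒe], shows underlying /puvɔvodʒ/. Applying the same rule when no front vowel follows gives [puvɔvog].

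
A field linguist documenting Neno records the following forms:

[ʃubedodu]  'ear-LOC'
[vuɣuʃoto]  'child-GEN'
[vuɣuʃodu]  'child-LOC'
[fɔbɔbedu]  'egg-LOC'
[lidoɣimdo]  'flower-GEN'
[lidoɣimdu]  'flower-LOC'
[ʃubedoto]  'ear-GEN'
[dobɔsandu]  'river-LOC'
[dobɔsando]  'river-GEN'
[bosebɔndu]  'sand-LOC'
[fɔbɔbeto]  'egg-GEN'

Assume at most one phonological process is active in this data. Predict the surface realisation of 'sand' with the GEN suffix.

[bosebɔndo]

The GEN suffix surfaces as [-do] and [-to], depending on the final segment of the stem.
The LOC suffix, which begins with [d], is invariant after every stem; so [d] is not altered by any rule here.
The GEN suffix is therefore /-to/ underlyingly, with post-nasal voicing: voiceless stops become voiced after a nasal.
After 'sand', which ends in a nasal, the suffix surfaces as [-do], giving [bosebɔndo].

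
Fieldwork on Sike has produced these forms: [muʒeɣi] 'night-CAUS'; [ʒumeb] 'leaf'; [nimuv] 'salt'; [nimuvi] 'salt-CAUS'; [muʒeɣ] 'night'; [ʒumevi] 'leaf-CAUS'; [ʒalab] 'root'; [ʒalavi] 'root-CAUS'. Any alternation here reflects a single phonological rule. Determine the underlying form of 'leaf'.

In [ʒumeb] and [ʒumevi] the final segment of 'leaf' alternates: [b] ~ [v].
Compare 'salt', with invariant [v] in [nimuv] and [nimuvi]: an analysis with underlying /v/ and a rule producing [b] in isolation would wrongly predict alternation here too.
The alternation reflects intervocalic spirantization: voiced stops become fricatives between vowels. /b/ is underlying.

/ʒumeb/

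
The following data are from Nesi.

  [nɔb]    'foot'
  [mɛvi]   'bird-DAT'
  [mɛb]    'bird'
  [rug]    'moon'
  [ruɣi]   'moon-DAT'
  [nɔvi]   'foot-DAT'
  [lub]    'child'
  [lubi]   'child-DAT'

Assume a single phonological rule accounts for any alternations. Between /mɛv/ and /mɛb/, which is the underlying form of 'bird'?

/mɛv/

'bird' shows [v] ~ [b] at the end of the stem ([mɛvi] vs [mɛb]).
The stem 'child' ([lubi], [lub]) shows [b] unchanged in both environments, so [b] cannot be basic with [v] derived before the DAT suffix.
Therefore /v/ is basic and [b] is derived by word-final hardening (voiced fricatives become stops word-finally).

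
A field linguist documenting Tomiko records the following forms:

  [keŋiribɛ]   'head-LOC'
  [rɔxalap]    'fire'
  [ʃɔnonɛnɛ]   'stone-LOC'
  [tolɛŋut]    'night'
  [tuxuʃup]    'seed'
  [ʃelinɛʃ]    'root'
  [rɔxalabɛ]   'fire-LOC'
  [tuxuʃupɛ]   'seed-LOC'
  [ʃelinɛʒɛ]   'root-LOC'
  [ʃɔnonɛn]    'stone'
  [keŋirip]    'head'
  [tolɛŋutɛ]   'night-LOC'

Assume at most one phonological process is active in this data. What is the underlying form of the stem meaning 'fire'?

'fire' shows [b] ~ [p] at the end of the stem ([rɔxalabɛ] vs [rɔxalap]).
If /p/ were underlying and a rule turned it into [b] before the LOC suffix, 'seed' would also alternate; but it has [p] in both [tuxuʃupɛ] and [tuxuʃup].
So /b/ is underlying, and a rule of word-final obstruent devoicing — voiced obstruents become voiceless word-finally — gives [p].

/rɔxalab/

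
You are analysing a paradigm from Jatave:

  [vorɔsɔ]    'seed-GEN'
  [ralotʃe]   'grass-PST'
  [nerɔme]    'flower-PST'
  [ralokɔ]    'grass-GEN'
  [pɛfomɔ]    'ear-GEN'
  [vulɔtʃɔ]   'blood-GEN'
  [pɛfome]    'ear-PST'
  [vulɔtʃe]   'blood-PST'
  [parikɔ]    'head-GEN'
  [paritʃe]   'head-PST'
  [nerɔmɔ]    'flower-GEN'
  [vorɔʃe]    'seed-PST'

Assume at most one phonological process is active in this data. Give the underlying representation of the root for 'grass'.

/ralok/

In [ralokɔ] and [ralotʃe] the final segment of 'grass' alternates: [k] ~ [tʃ].
Compare 'blood', with invariant [tʃ] in [vulɔtʃɔ] and [vulɔtʃe]: an analysis with underlying /tʃ/ and a rule producing [k] before the GEN suffix would wrongly predict alternation here too.
So /k/ is underlying, and a rule of palatalization before a front vowel — /k/ and /s/ become palato-alveolar [tʃ] and [ʃ] before a front vowel — gives [tʃ].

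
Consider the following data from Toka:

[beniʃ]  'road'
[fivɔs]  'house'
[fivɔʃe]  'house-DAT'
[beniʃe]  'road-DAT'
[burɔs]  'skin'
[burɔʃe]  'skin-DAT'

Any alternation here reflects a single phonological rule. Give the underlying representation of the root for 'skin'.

/burɔs/

The root 'skin' surfaces as [burɔs] and [burɔʃe], with a stem-final [s] ~ [ʃ] alternation.
Compare 'road', with invariant [ʃ] in [beniʃ] and [beniʃe]: an analysis with underlying /ʃ/ and a rule producing [s] in isolation would wrongly predict alternation here too.
The underlying segment must be /s/; /s/ becomes palato-alveolar [ʃ] before a front vowel, yielding [ʃ] there.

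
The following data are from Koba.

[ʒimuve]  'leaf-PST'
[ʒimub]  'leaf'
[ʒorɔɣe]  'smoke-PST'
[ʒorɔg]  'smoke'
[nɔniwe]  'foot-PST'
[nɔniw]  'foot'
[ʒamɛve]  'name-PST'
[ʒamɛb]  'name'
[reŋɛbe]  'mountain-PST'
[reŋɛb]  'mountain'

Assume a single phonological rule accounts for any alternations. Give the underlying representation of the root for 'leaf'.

In [ʒimuve] and [ʒimub] the final segment of 'leaf' alternates: [v] ~ [b].
Compare 'mountain', with invariant [b] in [reŋɛbe] and [reŋɛb]: an analysis with underlying /b/ and a rule producing [v] before the PST suffix would wrongly predict alternation here too.
So /v/ is underlying, and a rule of word-final hardening — voiced fricatives become stops word-finally — gives [b].

/ʒimuv/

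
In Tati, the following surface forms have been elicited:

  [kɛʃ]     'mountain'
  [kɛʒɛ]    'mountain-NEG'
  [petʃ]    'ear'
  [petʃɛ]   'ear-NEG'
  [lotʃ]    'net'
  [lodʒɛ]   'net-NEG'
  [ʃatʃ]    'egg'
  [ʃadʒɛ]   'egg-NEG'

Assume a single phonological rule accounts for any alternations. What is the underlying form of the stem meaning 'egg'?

The root 'egg' surfaces as [ʃatʃ] and [ʃadʒɛ], with a stem-final [tʃ] ~ [dʒ] alternation.
But 'ear' keeps [tʃ] in both environments ([petʃ], [petʃɛ]), so there is no rule changing /tʃ/ to [dʒ] before the NEG suffix.
Therefore /dʒ/ is basic and [tʃ] is derived by word-final obstruent devoicing (voiced obstruents become voiceless word-finally).

/ʃadʒ/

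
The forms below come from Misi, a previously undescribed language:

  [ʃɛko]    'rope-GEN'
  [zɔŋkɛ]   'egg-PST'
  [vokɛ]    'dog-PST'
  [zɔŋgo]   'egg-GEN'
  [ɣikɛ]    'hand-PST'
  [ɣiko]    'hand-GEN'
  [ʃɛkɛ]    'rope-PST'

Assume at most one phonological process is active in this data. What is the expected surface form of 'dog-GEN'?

The GEN suffix surfaces as [-go] and [-ko], depending on the final segment of the stem.
By contrast the PST suffix keeps its initial [k] throughout — that segment must be underlying.
So the underlying form is /-go/, and voiced stops become voiceless after a vowel.
After 'dog', which ends in a vowel, the suffix surfaces as [-ko], giving [voko].

[voko]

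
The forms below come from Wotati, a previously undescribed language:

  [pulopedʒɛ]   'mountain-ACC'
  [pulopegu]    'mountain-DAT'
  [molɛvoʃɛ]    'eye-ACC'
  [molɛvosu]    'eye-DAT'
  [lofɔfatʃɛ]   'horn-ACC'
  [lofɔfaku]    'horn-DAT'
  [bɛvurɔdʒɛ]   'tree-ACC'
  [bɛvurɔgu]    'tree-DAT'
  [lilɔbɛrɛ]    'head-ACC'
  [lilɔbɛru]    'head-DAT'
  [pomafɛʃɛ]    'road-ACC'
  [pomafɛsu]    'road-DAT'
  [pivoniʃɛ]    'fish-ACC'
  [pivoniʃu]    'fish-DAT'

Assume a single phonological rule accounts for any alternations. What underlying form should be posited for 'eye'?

/molɛvos/

The stem for 'eye' ends in [ʃ] in [molɛvoʃɛ] but [s] in [molɛvosu].
Compare 'fish', with invariant [ʃ] in [pivoniʃɛ] and [pivoniʃu]: an analysis with underlying /ʃ/ and a rule producing [s] before the DAT suffix would wrongly predict alternation here too.
So /s/ is underlying, and a rule of palatalization before a front vowel — /k/, /g/ and /s/ become palato-alveolar [tʃ], [dʒ] and [ʃ] before a front vowel — gives [ʃ].
Hence 'eye' is /molɛvos/ underlyingly.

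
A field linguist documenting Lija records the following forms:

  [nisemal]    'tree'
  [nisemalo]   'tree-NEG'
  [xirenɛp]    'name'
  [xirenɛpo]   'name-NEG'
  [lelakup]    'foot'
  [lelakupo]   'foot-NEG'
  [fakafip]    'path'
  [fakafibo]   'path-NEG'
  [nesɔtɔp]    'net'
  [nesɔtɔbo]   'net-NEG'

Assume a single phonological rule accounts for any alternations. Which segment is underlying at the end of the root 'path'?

/b/

'path' shows [p] ~ [b] at the end of the stem ([fakafip] vs [fakafibo]).
But 'foot' keeps [p] in both environments ([lelakup], [lelakupo]), so there is no rule changing /p/ to [b] before the NEG suffix.
The underlying segment must be /b/; voiced obstruents become voiceless word-finally, yielding [p] there.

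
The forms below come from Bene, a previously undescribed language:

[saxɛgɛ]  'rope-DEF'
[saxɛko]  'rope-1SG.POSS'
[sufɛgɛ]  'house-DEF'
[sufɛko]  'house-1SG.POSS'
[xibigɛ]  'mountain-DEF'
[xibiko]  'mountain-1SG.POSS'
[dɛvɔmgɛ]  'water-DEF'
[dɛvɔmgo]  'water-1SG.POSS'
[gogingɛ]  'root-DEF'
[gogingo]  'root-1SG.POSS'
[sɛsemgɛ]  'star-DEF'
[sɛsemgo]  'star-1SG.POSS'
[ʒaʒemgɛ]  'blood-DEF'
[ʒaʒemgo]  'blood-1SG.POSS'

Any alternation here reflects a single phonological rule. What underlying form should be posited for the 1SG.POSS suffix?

/-ko/

The 1SG.POSS suffix surfaces as [-go] and [-ko], depending on the final segment of the stem.
By contrast the DEF suffix keeps its initial [g] throughout — that segment must be underlying.
So the underlying form is /-ko/, and voiceless stops become voiced after a nasal.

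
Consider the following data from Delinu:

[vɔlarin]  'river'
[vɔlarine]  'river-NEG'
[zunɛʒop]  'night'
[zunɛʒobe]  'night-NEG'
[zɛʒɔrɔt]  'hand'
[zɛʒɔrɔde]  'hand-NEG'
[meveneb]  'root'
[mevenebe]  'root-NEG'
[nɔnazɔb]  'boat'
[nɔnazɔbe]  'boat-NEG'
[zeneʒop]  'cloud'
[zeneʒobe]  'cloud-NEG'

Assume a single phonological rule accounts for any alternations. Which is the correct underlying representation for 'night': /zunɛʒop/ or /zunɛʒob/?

'night' shows [p] ~ [b] at the end of the stem ([zunɛʒop] vs [zunɛʒobe]).
The stem 'root' ([meveneb], [mevenebe]) shows [b] unchanged in both environments, so [b] cannot be basic with [p] derived in isolation.
The alternation reflects intervocalic voicing: voiceless stops become voiced between vowels. /p/ is underlying.

/zunɛʒop/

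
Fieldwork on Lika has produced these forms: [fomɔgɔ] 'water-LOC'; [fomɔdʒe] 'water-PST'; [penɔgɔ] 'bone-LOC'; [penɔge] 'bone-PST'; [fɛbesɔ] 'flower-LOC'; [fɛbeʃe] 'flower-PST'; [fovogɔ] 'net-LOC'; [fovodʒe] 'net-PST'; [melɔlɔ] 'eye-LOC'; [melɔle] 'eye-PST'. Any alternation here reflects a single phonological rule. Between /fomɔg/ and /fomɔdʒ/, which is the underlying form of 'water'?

/fomɔdʒ/

The stem for 'water' ends in [g] in [fomɔgɔ] but [dʒ] in [fomɔdʒe].
Compare 'bone', with invariant [g] in [penɔgɔ] and [penɔge]: an analysis with underlying /g/ and a rule producing [dʒ] before the PST suffix would wrongly predict alternation here too.
The alternation reflects depalatalization: palato-alveolar /dʒ/ and /ʃ/ become [g] and [s] when no front vowel follows. /dʒ/ is underlying.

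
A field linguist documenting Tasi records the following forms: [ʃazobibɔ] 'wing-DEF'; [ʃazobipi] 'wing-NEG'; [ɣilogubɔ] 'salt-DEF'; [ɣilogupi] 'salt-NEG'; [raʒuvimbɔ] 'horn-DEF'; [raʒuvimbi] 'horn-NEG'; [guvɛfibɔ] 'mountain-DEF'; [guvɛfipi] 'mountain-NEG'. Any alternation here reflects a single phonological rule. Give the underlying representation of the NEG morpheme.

/-pi/

The NEG suffix surfaces as [-bi] and [-pi], depending on the final segment of the stem.
By contrast the DEF suffix keeps its initial [b] throughout — that segment must be underlying.
So the underlying form is /-pi/, and voiceless stops become voiced after a nasal.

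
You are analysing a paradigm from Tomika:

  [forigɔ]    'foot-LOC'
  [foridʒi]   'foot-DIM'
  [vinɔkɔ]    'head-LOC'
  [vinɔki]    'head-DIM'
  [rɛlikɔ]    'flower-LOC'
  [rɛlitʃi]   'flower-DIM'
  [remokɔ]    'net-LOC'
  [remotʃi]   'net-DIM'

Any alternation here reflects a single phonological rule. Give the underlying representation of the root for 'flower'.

/rɛlitʃ/

'flower' shows [k] ~ [tʃ] at the end of the stem ([rɛlikɔ] vs [rɛlitʃi]).
If /k/ were underlying and a rule turned it into [tʃ] before the DIM suffix, 'head' would also alternate; but it has [k] in both [vinɔkɔ] and [vinɔki].
The alternation reflects depalatalization: palato-alveolar /tʃ/ and /dʒ/ become [k] and [g] when no front vowel follows. /tʃ/ is underlying.
The underlying form of 'flower' is therefore /rɛlitʃ/.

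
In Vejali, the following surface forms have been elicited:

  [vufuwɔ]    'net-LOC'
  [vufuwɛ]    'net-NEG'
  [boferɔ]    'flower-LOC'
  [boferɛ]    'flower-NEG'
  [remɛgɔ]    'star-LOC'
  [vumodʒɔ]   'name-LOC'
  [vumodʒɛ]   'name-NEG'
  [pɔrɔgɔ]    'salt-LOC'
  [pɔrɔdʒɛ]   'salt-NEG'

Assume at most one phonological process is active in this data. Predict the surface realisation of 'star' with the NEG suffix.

The stem for 'salt' ends in [g] in [pɔrɔgɔ] but [dʒ] in [pɔrɔdʒɛ].
If /dʒ/ were underlying and a rule turned it into [g] before the LOC suffix, 'name' would also alternate; but it has [dʒ] in both [vumodʒɔ] and [vumodʒɛ].
The alternation reflects palatalization before a front vowel: /g/ becomes palato-alveolar [dʒ] before a front vowel. /g/ is underlying.
From [remɛgɔ] the stem 'star' is /remɛg/; before a front vowel this yields [remɛdʒɛ].

[remɛdʒɛ]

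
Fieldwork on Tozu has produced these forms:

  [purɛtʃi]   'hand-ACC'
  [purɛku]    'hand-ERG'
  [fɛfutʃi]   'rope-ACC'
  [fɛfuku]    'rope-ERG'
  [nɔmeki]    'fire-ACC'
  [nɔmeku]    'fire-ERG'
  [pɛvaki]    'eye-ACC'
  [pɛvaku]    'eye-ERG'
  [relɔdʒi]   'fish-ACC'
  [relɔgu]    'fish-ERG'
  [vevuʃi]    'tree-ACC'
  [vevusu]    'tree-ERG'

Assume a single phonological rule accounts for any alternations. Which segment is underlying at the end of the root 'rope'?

/tʃ/

The root 'rope' surfaces as [fɛfutʃi] and [fɛfuku], with a stem-final [tʃ] ~ [k] alternation.
The stem 'fire' ([nɔmeki], [nɔmeku]) shows [k] unchanged in both environments, so [k] cannot be basic with [tʃ] derived before the ACC suffix.
The underlying segment must be /tʃ/; palato-alveolar /tʃ/, /dʒ/ and /ʃ/ become [k], [g] and [s] when no front vowel follows, yielding [k] there.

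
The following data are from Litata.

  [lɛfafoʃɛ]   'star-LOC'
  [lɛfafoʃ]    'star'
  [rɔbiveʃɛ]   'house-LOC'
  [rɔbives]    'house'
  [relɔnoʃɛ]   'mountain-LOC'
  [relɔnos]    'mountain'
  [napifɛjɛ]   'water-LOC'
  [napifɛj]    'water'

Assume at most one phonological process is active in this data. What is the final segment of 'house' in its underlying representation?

/s/

In [rɔbiveʃɛ] and [rɔbives] the final segment of 'house' alternates: [ʃ] ~ [s].
Compare 'star', with invariant [ʃ] in [lɛfafoʃɛ] and [lɛfafoʃ]: an analysis with underlying /ʃ/ and a rule producing [s] in isolation would wrongly predict alternation here too.
So /s/ is underlying, and a rule of palatalization before a front vowel — /s/ becomes palato-alveolar [ʃ] before a front vowel — gives [ʃ].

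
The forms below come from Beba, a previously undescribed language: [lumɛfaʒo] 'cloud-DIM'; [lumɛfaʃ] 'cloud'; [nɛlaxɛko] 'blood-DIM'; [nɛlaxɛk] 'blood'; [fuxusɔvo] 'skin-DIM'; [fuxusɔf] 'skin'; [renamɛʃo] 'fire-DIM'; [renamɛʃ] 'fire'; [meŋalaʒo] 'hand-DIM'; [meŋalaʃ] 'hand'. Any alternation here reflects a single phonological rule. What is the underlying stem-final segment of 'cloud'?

The stem for 'cloud' ends in [ʒ] in [lumɛfaʒo] but [ʃ] in [lumɛfaʃ].
The stem 'fire' ([renamɛʃo], [renamɛʃ]) shows [ʃ] unchanged in both environments, so [ʃ] cannot be basic with [ʒ] derived before the DIM suffix.
The underlying segment must be /ʒ/; voiced obstruents become voiceless word-finally, yielding [ʃ] there.

/ʒ/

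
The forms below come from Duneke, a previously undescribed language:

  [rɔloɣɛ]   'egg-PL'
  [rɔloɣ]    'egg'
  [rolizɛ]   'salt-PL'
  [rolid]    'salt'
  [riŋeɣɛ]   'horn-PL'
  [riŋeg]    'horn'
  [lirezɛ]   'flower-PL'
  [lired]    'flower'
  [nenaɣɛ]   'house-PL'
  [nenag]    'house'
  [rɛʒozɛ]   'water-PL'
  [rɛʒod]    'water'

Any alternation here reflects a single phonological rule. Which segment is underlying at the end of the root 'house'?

In [nenaɣɛ] and [nenag] the final segment of 'house' alternates: [ɣ] ~ [g].
Compare 'egg', with invariant [ɣ] in [rɔloɣɛ] and [rɔloɣ]: an analysis with underlying /ɣ/ and a rule producing [g] in isolation would wrongly predict alternation here too.
Therefore /g/ is basic and [ɣ] is derived by intervocalic spirantization (voiced stops become fricatives between vowels).

/g/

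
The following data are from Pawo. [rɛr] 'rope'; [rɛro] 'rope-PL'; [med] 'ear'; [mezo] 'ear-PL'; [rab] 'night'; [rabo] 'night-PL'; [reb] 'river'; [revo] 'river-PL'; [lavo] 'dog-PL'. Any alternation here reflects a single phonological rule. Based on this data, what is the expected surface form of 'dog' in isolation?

[lab]

The stem for 'river' ends in [b] in [reb] but [v] in [revo].
But 'night' keeps [b] in both environments ([rab], [rabo]), so there is no rule changing /b/ to [v] before the PL suffix.
Therefore /v/ is basic and [b] is derived by word-final hardening (voiced fricatives become stops word-finally).
The one attested form of 'dog', [lavo], shows underlying /lav/. Applying the same rule word-finally gives [lab].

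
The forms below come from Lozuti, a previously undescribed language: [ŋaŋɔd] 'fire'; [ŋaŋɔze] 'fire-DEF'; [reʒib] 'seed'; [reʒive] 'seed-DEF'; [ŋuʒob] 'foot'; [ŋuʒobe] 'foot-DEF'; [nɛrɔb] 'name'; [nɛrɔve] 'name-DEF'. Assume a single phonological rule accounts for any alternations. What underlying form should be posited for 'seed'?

The stem for 'seed' ends in [b] in [reʒib] but [v] in [reʒive].
Compare 'foot', with invariant [b] in [ŋuʒob] and [ŋuʒobe]: an analysis with underlying /b/ and a rule producing [v] before the DEF suffix would wrongly predict alternation here too.
The underlying segment must be /v/; voiced fricatives become stops word-finally, yielding [b] there.

/reʒiv/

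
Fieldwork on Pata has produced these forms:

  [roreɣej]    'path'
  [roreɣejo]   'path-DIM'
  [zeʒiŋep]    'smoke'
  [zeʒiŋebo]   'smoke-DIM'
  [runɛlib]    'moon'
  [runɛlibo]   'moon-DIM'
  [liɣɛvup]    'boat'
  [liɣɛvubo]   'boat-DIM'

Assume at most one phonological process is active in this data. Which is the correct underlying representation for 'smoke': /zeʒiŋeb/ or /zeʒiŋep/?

In [zeʒiŋep] and [zeʒiŋebo] the final segment of 'smoke' alternates: [p] ~ [b].
Compare 'moon', with invariant [b] in [runɛlib] and [runɛlibo]: an analysis with underlying /b/ and a rule producing [p] in isolation would wrongly predict alternation here too.
The underlying segment must be /p/; voiceless stops become voiced between vowels, yielding [b] there.

/zeʒiŋep/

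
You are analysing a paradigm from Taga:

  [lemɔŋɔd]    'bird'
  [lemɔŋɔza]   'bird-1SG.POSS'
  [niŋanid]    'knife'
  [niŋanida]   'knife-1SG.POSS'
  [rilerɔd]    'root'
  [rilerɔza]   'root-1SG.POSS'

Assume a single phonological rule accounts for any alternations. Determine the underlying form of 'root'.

/rilerɔz/

The stem for 'root' ends in [d] in [rilerɔd] but [z] in [rilerɔza].
Compare 'knife', with invariant [d] in [niŋanid] and [niŋanida]: an analysis with underlying /d/ and a rule producing [z] before the 1SG.POSS suffix would wrongly predict alternation here too.
Therefore /z/ is basic and [d] is derived by word-final hardening (voiced fricatives become stops word-finally).
The underlying form of 'root' is therefore /rilerɔz/.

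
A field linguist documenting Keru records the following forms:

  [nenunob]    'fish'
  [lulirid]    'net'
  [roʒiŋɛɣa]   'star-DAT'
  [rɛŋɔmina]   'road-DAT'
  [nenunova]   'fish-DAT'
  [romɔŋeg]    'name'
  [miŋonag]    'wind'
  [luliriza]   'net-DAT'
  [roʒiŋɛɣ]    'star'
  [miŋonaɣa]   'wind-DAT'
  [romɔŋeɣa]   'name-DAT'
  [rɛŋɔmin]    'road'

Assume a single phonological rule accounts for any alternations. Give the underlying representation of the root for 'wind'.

/miŋonag/

The root 'wind' surfaces as [miŋonag] and [miŋonaɣa], with a stem-final [g] ~ [ɣ] alternation.
If /ɣ/ were underlying and a rule turned it into [g] in isolation, 'star' would also alternate; but it has [ɣ] in both [roʒiŋɛɣ] and [roʒiŋɛɣa].
The alternation reflects intervocalic spirantization: voiced stops become fricatives between vowels. /g/ is underlying.
The underlying form of 'wind' is therefore /miŋonag/.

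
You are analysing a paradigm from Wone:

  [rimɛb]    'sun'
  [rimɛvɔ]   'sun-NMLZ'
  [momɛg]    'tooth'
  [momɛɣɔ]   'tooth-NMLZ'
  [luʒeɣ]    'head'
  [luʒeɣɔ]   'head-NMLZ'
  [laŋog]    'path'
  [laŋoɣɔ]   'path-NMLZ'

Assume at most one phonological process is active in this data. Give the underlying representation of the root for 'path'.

'path' shows [g] ~ [ɣ] at the end of the stem ([laŋog] vs [laŋoɣɔ]).
But 'head' keeps [ɣ] in both environments ([luʒeɣ], [luʒeɣɔ]), so there is no rule changing /ɣ/ to [g] in isolation.
So /g/ is underlying, and a rule of intervocalic spirantization — voiced stops become fricatives between vowels — gives [ɣ].
The underlying form of 'path' is therefore /laŋog/.

/laŋog/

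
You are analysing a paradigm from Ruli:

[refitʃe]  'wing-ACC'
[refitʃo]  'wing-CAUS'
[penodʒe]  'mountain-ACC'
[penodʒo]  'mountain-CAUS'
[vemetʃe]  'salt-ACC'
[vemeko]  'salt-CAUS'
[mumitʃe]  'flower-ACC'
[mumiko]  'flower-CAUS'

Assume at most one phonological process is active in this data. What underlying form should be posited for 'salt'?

/vemek/

In [vemetʃe] and [vemeko] the final segment of 'salt' alternates: [tʃ] ~ [k].
But 'wing' keeps [tʃ] in both environments ([refitʃe], [refitʃo]), so there is no rule changing /tʃ/ to [k] before the CAUS suffix.
The alternation reflects palatalization before a front vowel: /k/ becomes palato-alveolar [tʃ] before a front vowel. /k/ is underlying.
The underlying form of 'salt' is therefore /vemek/.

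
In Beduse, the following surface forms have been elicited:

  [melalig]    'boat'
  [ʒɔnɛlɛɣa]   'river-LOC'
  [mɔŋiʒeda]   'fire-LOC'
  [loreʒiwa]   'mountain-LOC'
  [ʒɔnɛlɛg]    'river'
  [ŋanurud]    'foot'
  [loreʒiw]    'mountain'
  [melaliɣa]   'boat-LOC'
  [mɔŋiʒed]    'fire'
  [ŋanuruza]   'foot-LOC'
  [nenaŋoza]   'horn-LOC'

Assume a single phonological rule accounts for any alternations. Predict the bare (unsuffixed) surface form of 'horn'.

[nenaŋod]

'foot' shows [d] ~ [z] at the end of the stem ([ŋanurud] vs [ŋanuruza]).
But 'fire' keeps [d] in both environments ([mɔŋiʒed], [mɔŋiʒeda]), so there is no rule changing /d/ to [z] before the LOC suffix.
The underlying segment must be /z/; voiced fricatives become stops word-finally, yielding [d] there.
The one attested form of 'horn', [nenaŋoza], shows underlying /nenaŋoz/. Applying the same rule word-finally gives [nenaŋod].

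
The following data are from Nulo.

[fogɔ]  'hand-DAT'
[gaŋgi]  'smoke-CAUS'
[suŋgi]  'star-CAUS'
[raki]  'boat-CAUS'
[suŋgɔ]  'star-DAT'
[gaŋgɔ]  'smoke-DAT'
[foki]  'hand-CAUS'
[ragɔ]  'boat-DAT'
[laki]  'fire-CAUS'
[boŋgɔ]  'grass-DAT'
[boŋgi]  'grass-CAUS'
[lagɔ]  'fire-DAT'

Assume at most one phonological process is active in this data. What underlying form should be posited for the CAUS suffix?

/-ki/

The CAUS morpheme has two allomorphs, [-gi] and [-ki].
The DAT suffix, which begins with [g], is invariant after every stem; so [g] is not altered by any rule here.
The CAUS suffix is therefore /-ki/ underlyingly, with post-nasal voicing: voiceless stops become voiced after a nasal.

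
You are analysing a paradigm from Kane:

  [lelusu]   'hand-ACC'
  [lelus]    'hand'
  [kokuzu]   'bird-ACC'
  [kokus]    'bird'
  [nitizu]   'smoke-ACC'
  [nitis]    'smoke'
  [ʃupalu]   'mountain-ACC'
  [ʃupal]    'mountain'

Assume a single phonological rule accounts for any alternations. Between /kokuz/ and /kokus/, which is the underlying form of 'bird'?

In [kokuzu] and [kokus] the final segment of 'bird' alternates: [z] ~ [s].
But 'hand' keeps [s] in both environments ([lelusu], [lelus]), so there is no rule changing /s/ to [z] before the ACC suffix.
So /z/ is underlying, and a rule of word-final obstruent devoicing — voiced obstruents become voiceless word-finally — gives [s].

/kokuz/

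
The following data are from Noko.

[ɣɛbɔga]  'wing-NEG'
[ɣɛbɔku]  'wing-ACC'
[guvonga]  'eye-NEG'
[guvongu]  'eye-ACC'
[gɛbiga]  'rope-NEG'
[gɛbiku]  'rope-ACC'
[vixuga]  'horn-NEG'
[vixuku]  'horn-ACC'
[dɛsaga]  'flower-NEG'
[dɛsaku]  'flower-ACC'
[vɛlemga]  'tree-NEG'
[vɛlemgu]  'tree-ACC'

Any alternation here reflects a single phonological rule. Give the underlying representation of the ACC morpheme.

/-ku/

The ACC morpheme has two allomorphs, [-gu] and [-ku].
The NEG suffix, which begins with [g], is invariant after every stem; so [g] is not altered by any rule here.
So the underlying form is /-ku/, and voiceless stops become voiced after a nasal.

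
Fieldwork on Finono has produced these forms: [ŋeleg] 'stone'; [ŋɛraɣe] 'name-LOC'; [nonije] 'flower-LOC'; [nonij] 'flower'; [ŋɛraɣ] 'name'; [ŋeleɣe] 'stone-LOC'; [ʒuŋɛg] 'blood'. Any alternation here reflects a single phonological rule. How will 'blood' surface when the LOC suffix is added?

In [ŋeleg] and [ŋeleɣe] the final segment of 'stone' alternates: [g] ~ [ɣ].
But 'name' keeps [ɣ] in both environments ([ŋɛraɣ], [ŋɛraɣe]), so there is no rule changing /ɣ/ to [g] in isolation.
So /g/ is underlying, and a rule of intervocalic spirantization — voiced stops become fricatives between vowels — gives [ɣ].
From [ʒuŋɛg] the stem 'blood' is /ʒuŋɛg/; between vowels this yields [ʒuŋɛɣe].

[ʒuŋɛɣe]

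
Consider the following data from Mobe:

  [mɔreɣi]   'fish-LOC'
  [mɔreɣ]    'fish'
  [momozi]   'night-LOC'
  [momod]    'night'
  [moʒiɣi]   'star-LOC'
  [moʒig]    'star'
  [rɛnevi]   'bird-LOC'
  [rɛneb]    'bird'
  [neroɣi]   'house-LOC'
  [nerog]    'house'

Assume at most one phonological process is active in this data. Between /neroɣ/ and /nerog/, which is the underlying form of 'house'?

/nerog/

In [neroɣi] and [nerog] the final segment of 'house' alternates: [ɣ] ~ [g].
But 'fish' keeps [ɣ] in both environments ([mɔreɣi], [mɔreɣ]), so there is no rule changing /ɣ/ to [g] in isolation.
The alternation reflects intervocalic spirantization: voiced stops become fricatives between vowels. /g/ is underlying.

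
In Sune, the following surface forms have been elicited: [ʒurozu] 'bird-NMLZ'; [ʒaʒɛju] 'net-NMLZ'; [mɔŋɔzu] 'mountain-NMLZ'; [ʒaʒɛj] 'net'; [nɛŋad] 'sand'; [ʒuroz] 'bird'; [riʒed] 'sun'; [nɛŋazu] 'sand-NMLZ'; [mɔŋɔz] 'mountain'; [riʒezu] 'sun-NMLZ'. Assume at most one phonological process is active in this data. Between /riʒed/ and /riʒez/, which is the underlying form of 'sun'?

'sun' shows [z] ~ [d] at the end of the stem ([riʒezu] vs [riʒed]).
The stem 'bird' ([ʒurozu], [ʒuroz]) shows [z] unchanged in both environments, so [z] cannot be basic with [d] derived in isolation.
The underlying segment must be /d/; voiced stops become fricatives between vowels, yielding [z] there.

/riʒed/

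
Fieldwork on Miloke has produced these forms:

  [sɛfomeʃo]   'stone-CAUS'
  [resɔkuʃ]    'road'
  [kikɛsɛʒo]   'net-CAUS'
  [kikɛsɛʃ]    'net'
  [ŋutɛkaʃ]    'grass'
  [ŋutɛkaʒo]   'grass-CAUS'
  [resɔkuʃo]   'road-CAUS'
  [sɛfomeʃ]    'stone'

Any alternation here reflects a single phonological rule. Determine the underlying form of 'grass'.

The root 'grass' surfaces as [ŋutɛkaʃ] and [ŋutɛkaʒo], with a stem-final [ʃ] ~ [ʒ] alternation.
Compare 'road', with invariant [ʃ] in [resɔkuʃ] and [resɔkuʃo]: an analysis with underlying /ʃ/ and a rule producing [ʒ] before the CAUS suffix would wrongly predict alternation here too.
Therefore /ʒ/ is basic and [ʃ] is derived by word-final obstruent devoicing (voiced obstruents become voiceless word-finally).
Hence 'grass' is /ŋutɛkaʒ/ underlyingly.

/ŋutɛkaʒ/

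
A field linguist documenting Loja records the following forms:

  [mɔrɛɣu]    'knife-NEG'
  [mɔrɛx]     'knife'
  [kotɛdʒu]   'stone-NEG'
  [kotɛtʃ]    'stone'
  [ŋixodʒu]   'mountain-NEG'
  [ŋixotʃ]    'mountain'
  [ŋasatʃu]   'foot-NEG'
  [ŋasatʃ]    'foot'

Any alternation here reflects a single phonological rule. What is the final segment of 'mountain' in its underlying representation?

/dʒ/

The stem for 'mountain' ends in [dʒ] in [ŋixodʒu] but [tʃ] in [ŋixotʃ].
The stem 'foot' ([ŋasatʃu], [ŋasatʃ]) shows [tʃ] unchanged in both environments, so [tʃ] cannot be basic with [dʒ] derived before the NEG suffix.
So /dʒ/ is underlying, and a rule of word-final obstruent devoicing — voiced obstruents become voiceless word-finally — gives [tʃ].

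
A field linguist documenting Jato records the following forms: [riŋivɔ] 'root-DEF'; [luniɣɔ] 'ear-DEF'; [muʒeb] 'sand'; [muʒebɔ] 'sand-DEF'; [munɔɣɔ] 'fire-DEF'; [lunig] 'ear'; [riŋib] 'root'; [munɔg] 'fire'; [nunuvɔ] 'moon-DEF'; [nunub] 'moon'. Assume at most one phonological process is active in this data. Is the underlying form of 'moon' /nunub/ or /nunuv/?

/nunuv/

The root 'moon' surfaces as [nunub] and [nunuvɔ], with a stem-final [b] ~ [v] alternation.
If /b/ were underlying and a rule turned it into [v] before the DEF suffix, 'sand' would also alternate; but it has [b] in both [muʒeb] and [muʒebɔ].
The alternation reflects word-final hardening: voiced fricatives become stops word-finally. /v/ is underlying.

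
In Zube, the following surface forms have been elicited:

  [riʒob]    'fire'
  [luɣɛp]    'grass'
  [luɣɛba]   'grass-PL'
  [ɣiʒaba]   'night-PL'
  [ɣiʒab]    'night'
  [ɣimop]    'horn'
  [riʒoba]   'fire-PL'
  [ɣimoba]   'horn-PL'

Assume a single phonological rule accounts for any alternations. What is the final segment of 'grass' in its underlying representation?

/p/

'grass' shows [p] ~ [b] at the end of the stem ([luɣɛp] vs [luɣɛba]).
The stem 'fire' ([riʒob], [riʒoba]) shows [b] unchanged in both environments, so [b] cannot be basic with [p] derived in isolation.
The alternation reflects intervocalic voicing: voiceless stops become voiced between vowels. /p/ is underlying.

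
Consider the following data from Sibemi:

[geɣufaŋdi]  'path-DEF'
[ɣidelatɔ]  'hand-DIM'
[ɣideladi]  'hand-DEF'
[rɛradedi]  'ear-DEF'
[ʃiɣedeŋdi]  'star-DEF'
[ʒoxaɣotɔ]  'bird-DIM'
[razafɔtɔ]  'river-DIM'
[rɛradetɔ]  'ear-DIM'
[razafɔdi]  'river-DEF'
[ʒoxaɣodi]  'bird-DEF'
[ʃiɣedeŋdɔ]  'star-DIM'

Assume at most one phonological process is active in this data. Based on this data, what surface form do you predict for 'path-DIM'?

The DIM morpheme has two allomorphs, [-dɔ] and [-tɔ].
The DEF suffix, which begins with [d], is invariant after every stem; so [d] is not altered by any rule here.
So the underlying form is /-tɔ/, and voiceless stops become voiced after a nasal.
After 'path', which ends in a nasal, the suffix surfaces as [-dɔ], giving [geɣufaŋdɔ].

[geɣufaŋdɔ]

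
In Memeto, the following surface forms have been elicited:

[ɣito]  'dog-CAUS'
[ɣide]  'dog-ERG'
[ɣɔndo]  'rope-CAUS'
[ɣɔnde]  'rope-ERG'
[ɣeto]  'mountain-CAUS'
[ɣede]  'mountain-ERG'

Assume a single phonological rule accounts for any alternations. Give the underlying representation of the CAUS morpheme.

The CAUS morpheme has two allomorphs, [-do] and [-to].
By contrast the ERG suffix keeps its initial [d] throughout — that segment must be underlying.
The CAUS suffix is therefore /-to/ underlyingly, with post-nasal voicing: voiceless stops become voiced after a nasal.

/-to/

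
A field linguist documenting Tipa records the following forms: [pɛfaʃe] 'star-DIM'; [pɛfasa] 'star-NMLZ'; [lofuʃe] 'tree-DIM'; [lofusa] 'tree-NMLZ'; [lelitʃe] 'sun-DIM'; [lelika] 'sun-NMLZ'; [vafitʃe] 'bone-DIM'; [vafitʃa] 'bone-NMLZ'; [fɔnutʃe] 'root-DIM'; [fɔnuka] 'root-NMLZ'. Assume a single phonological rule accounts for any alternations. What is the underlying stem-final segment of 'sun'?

The root 'sun' surfaces as [lelitʃe] and [lelika], with a stem-final [tʃ] ~ [k] alternation.
But 'bone' keeps [tʃ] in both environments ([vafitʃe], [vafitʃa]), so there is no rule changing /tʃ/ to [k] before the NMLZ suffix.
The alternation reflects palatalization before a front vowel: /k/ and /s/ become palato-alveolar [tʃ] and [ʃ] before a front vowel. /k/ is underlying.

/k/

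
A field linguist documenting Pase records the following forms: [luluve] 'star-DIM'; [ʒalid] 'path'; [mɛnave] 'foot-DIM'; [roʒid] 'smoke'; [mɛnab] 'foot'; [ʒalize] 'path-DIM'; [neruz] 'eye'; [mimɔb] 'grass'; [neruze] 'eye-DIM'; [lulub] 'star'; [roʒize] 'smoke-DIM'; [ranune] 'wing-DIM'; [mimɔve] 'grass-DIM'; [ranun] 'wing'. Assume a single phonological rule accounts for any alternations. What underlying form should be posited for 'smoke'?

/roʒid/

The root 'smoke' surfaces as [roʒize] and [roʒid], with a stem-final [z] ~ [d] alternation.
But 'eye' keeps [z] in both environments ([neruze], [neruz]), so there is no rule changing /z/ to [d] in isolation.
The underlying segment must be /d/; voiced stops become fricatives between vowels, yielding [z] there.
So 'smoke' = /roʒid/.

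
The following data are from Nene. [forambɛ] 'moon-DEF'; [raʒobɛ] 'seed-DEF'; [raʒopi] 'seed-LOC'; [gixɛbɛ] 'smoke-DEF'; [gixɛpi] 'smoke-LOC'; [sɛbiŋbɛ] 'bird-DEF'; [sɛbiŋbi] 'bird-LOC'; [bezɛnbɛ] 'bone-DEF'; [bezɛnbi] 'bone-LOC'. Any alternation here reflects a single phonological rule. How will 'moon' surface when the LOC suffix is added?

The LOC suffix surfaces as [-bi] and [-pi], depending on the final segment of the stem.
The DEF suffix, which begins with [b], is invariant after every stem; so [b] is not altered by any rule here.
So the underlying form is /-pi/, and voiceless stops become voiced after a nasal.
After 'moon', which ends in a nasal, the suffix surfaces as [-bi], giving [forambi].

[forambi]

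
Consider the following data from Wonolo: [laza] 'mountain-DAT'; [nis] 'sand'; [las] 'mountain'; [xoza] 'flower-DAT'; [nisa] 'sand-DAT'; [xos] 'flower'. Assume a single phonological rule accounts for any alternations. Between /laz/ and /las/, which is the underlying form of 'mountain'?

/laz/

In [laza] and [las] the final segment of 'mountain' alternates: [z] ~ [s].
Compare 'sand', with invariant [s] in [nisa] and [nis]: an analysis with underlying /s/ and a rule producing [z] before the DAT suffix would wrongly predict alternation here too.
Therefore /z/ is basic and [s] is derived by word-final obstruent devoicing (voiced obstruents become voiceless word-finally).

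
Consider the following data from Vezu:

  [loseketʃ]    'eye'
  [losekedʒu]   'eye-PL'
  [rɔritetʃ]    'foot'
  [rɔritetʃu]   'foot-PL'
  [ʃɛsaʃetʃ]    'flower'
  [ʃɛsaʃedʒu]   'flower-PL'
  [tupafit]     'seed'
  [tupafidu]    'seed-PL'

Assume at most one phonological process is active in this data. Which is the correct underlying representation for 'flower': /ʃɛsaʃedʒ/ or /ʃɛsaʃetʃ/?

/ʃɛsaʃedʒ/

The stem for 'flower' ends in [tʃ] in [ʃɛsaʃetʃ] but [dʒ] in [ʃɛsaʃedʒu].
But 'foot' keeps [tʃ] in both environments ([rɔritetʃ], [rɔritetʃu]), so there is no rule changing /tʃ/ to [dʒ] before the PL suffix.
So /dʒ/ is underlying, and a rule of word-final obstruent devoicing — voiced obstruents become voiceless word-finally — gives [tʃ].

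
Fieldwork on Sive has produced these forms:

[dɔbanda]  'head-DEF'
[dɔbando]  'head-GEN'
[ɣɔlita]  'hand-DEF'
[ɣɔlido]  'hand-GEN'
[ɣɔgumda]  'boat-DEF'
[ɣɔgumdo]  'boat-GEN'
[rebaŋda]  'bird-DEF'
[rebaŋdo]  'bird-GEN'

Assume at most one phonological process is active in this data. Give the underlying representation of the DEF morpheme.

The DEF suffix surfaces as [-da] and [-ta], depending on the final segment of the stem.
The GEN suffix, which begins with [d], is invariant after every stem; so [d] is not altered by any rule here.
The DEF suffix is therefore /-ta/ underlyingly, with post-nasal voicing: voiceless stops become voiced after a nasal.

/-ta/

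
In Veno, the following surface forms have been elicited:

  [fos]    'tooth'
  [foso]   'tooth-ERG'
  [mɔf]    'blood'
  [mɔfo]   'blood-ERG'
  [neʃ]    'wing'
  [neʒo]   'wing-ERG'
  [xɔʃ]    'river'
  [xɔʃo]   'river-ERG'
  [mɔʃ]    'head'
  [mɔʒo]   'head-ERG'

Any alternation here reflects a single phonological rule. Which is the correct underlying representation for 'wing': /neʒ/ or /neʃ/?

/neʒ/

'wing' shows [ʃ] ~ [ʒ] at the end of the stem ([neʃ] vs [neʒo]).
But 'river' keeps [ʃ] in both environments ([xɔʃ], [xɔʃo]), so there is no rule changing /ʃ/ to [ʒ] before the ERG suffix.
So /ʒ/ is underlying, and a rule of word-final obstruent devoicing — voiced obstruents become voiceless word-finally — gives [ʃ].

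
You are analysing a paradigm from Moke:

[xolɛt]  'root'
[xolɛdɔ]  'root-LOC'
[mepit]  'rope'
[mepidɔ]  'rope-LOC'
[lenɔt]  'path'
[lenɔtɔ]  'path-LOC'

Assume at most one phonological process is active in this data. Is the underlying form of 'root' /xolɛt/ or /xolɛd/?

'root' shows [t] ~ [d] at the end of the stem ([xolɛt] vs [xolɛdɔ]).
If /t/ were underlying and a rule turned it into [d] before the LOC suffix, 'path' would also alternate; but it has [t] in both [lenɔt] and [lenɔtɔ].
The underlying segment must be /d/; voiced obstruents become voiceless word-finally, yielding [t] there.

/xolɛd/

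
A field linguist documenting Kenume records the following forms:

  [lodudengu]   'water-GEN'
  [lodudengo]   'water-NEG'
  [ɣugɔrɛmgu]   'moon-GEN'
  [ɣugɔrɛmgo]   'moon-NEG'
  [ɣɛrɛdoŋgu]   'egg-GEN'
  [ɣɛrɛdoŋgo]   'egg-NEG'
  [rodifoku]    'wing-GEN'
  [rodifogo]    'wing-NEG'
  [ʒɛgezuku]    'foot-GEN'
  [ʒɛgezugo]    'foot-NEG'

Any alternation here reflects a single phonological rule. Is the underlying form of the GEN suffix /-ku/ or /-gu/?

/-ku/

The GEN morpheme has two allomorphs, [-gu] and [-ku].
By contrast the NEG suffix keeps its initial [g] throughout — that segment must be underlying.
The GEN suffix is therefore /-ku/ underlyingly, with post-nasal voicing: voiceless stops become voiced after a nasal.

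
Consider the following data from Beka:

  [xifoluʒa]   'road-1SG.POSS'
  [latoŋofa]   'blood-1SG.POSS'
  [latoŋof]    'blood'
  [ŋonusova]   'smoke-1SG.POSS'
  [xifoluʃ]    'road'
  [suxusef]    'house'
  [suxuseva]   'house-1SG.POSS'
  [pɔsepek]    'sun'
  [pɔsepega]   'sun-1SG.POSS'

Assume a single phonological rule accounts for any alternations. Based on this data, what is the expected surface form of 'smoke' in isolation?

[ŋonusof]

'house' shows [v] ~ [f] at the end of the stem ([suxuseva] vs [suxusef]).
But 'blood' keeps [f] in both environments ([latoŋofa], [latoŋof]), so there is no rule changing /f/ to [v] before the 1SG.POSS suffix.
Therefore /v/ is basic and [f] is derived by word-final obstruent devoicing (voiced obstruents become voiceless word-finally).
The one attested form of 'smoke', [ŋonusova], shows underlying /ŋonusov/. Applying the same rule word-finally gives [ŋonusof].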